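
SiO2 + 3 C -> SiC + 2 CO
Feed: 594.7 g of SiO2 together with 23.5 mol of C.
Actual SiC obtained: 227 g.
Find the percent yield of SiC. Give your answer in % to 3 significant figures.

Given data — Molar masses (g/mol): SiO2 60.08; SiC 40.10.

n(SiO2) = 594.7 / 60.08 = 9.898 mol
n(C) = 23.50 mol
n/ν for SiO2 = 9.898/1 = 9.898
n/ν for C = 23.50/3 = 7.833
Smallest n/ν is C → limiting reagent.
theoretical n(SiC) = (1/3) × 23.50 = 7.833 mol → 314.1 g
% yield = 227 / 314.1 × 100 = 72.27 %

72.3 %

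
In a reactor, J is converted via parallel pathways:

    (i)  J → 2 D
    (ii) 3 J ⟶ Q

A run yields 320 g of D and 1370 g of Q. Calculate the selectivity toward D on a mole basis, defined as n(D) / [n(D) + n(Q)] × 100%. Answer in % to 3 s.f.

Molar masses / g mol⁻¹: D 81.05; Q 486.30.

58.4 %

n(D) = 320 / 81.05 = 3.948 mol
n(Q) = 1370 / 486.30 = 2.817 mol
selectivity = 3.948/(3.948+2.817) × 100 = 58.36 %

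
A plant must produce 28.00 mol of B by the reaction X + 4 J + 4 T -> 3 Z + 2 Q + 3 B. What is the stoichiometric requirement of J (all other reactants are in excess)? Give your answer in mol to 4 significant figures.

n(B) = 28.00 mol
n(J) = (4/3) × 28.00 = 37.33 mol

37.33 mol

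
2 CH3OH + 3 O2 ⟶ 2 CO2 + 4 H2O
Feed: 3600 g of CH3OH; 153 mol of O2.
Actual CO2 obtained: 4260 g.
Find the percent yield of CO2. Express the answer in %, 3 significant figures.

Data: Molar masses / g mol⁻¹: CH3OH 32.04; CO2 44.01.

94.9 %

n(CH3OH) = 3600 / 32.04 = 112.4 mol
n(O2) = 153.0 mol
n/ν for CH3OH = 112.4/2 = 56.20
n/ν for O2 = 153.0/3 = 51.00
Smallest n/ν is O2 → limiting reagent.
theoretical n(CO2) = (2/3) × 153.0 = 102.0 mol → 4489 g
% yield = 4260 / 4489 × 100 = 94.90 %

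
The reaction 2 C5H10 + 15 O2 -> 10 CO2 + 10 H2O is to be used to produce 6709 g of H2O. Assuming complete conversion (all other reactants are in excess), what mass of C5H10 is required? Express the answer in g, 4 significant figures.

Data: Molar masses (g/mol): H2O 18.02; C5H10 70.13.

5222 g

n(H2O) = 6709 / 18.02 = 372.3 mol
n(C5H10) = (2/10) × 372.3 = 74.46 mol
mass = 74.46 × 70.13 = 5222 g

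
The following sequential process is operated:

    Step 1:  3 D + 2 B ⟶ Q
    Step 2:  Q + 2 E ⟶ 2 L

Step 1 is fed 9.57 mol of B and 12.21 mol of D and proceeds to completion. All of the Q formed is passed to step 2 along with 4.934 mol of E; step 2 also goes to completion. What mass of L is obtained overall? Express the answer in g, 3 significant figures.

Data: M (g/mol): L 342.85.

1690 g

Step 1:
n(B) = 9.570 mol
n(D) = 12.21 mol
n/ν → B: 4.785, D: 4.070; D is limiting.
n(Q) produced = (1/3) × 12.21 = 4.070 mol
Step 2:
n(Q) available = 4.070 mol
n(E) = 4.934 mol
n/ν → Q: 4.070, E: 2.467; E is limiting.
n(L) = (2/2) × 4.934 = 4.934 mol
mass = 4.934 × 342.85 = 1692 g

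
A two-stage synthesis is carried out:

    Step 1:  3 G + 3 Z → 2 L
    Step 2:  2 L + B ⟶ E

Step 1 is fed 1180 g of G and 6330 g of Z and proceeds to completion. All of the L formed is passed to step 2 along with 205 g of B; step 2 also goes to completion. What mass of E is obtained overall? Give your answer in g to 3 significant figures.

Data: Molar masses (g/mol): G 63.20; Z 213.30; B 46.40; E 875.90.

3870 g

Step 1:
n(G) = 1180 / 63.20 = 18.67 mol
n(Z) = 6330 / 213.30 = 29.68 mol
n/ν → G: 6.223, Z: 9.893; G is limiting.
n(L) produced = (2/3) × 18.67 = 12.45 mol
Step 2:
n(L) available = 12.45 mol
n(B) = 205.0 / 46.40 = 4.418 mol
n/ν → L: 6.225, B: 4.418; B is limiting.
n(E) = (1/1) × 4.418 = 4.418 mol
mass = 4.418 × 875.90 = 3870 g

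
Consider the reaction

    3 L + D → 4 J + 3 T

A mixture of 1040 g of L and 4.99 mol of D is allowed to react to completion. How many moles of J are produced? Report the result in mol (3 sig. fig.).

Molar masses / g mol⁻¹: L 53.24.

20.0 mol

n(L) = 1040 / 53.24 = 19.53 mol
n(D) = 4.990 mol
n/ν for L = 19.53/3 = 6.510
n/ν for D = 4.990/1 = 4.990
Smallest n/ν is D → limiting reagent.
n(J) = (4/1) × 4.990 = 19.96 mol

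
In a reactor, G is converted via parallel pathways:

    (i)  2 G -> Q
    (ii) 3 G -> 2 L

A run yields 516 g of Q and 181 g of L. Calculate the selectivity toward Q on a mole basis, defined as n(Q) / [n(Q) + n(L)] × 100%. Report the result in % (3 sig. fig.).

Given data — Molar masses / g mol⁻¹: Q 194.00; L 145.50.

68.1 %

n(Q) = 516 / 194.00 = 2.660 mol
n(L) = 181 / 145.50 = 1.244 mol
selectivity = 2.660/(2.660+1.244) × 100 = 68.14 %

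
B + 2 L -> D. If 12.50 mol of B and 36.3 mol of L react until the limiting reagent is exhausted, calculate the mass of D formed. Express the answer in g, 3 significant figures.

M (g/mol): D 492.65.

6160 g

n(B) = 12.50 mol
n(L) = 36.30 mol
n/ν for B = 12.50/1 = 12.50
n/ν for L = 36.30/2 = 18.15
Smallest n/ν is B → limiting reagent.
n(D) = (1/1) × 12.50 = 12.50 mol
mass = 12.50 × 492.65 = 6158 g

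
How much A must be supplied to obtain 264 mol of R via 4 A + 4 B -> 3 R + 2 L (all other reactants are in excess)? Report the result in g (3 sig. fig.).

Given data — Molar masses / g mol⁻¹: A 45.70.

16100 g

n(R) = 264.0 mol
n(A) = (4/3) × 264.0 = 352.0 mol
mass = 352.0 × 45.70 = 16090 g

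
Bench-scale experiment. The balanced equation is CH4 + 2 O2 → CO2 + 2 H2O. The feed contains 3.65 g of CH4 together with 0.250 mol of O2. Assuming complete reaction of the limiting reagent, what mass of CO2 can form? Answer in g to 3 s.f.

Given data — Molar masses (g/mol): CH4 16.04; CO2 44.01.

5.50 g

n(CH4) = 3.650 / 16.04 = 0.2276 mol
n(O2) = 0.2500 mol
n/ν for CH4 = 0.2276/1 = 0.2276
n/ν for O2 = 0.2500/2 = 0.1250
Smallest n/ν is O2 → limiting reagent.
n(CO2) = (1/2) × 0.2500 = 0.1250 mol
mass = 0.1250 × 44.01 = 5.501 g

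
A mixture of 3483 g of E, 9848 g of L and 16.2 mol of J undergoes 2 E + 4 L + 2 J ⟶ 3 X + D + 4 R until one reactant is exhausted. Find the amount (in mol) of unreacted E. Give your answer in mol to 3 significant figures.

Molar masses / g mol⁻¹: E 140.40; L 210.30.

n(E) = 3483 / 140.40 = 24.81 mol
n(L) = 9848 / 210.30 = 46.83 mol
n(J) = 16.20 mol
n/ν → E: 12.41, L: 11.71, J: 8.100; J is limiting.
E consumed = (2/2) × 16.20 = 16.20 mol
E remaining = 24.81 − 16.20 = 8.610 mol

8.61 mol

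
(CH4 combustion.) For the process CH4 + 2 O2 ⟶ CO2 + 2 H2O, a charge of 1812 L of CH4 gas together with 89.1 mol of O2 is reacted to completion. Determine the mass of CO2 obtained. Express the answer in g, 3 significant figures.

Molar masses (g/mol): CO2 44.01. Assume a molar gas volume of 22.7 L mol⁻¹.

n(CH4) = 1812 / 22.7 = 79.82 mol
n(O2) = 89.10 mol
n/ν for CH4 = 79.82/1 = 79.82
n/ν for O2 = 89.10/2 = 44.55
Smallest n/ν is O2 → limiting reagent.
n(CO2) = (1/2) × 89.10 = 44.55 mol
mass = 44.55 × 44.01 = 1961 g

1960 g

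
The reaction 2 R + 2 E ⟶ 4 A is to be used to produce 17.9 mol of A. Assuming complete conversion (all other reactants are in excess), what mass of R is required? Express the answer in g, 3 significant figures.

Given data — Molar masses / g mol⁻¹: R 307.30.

2750 g

n(A) = 17.90 mol
n(R) = (2/4) × 17.90 = 8.950 mol
mass = 8.950 × 307.30 = 2750 g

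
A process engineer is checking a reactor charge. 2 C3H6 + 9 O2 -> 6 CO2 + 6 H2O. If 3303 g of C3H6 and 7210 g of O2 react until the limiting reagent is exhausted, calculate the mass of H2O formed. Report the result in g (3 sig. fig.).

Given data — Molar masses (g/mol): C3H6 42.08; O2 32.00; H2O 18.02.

2710 g

n(C3H6) = 3303 / 42.08 = 78.49 mol
n(O2) = 7210 / 32.00 = 225.3 mol
n/ν → C3H6: 39.25, O2: 25.03; O2 is limiting.
n(H2O) = (6/9) × 225.3 = 150.2 mol
mass = 150.2 × 18.02 = 2707 g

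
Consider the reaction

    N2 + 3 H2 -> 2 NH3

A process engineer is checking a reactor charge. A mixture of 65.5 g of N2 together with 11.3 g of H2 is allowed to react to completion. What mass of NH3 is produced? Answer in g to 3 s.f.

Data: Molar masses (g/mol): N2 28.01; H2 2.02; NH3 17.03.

63.5 g

n(N2) = 65.50 / 28.01 = 2.338 mol
n(H2) = 11.30 / 2.02 = 5.594 mol
n/ν for N2 = 2.338/1 = 2.338
n/ν for H2 = 5.594/3 = 1.865
Smallest n/ν is H2 → limiting reagent.
n(NH3) = (2/3) × 5.594 = 3.729 mol
mass = 3.729 × 17.03 = 63.50 g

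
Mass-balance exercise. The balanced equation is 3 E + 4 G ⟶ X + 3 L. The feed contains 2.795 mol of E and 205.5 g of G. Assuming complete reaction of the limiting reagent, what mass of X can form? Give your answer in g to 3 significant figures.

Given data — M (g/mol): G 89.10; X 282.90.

n(E) = 2.795 mol
n(G) = 205.5 / 89.10 = 2.306 mol
n/ν → E: 0.9317, G: 0.5765; G is limiting.
n(X) = (1/4) × 2.306 = 0.5765 mol
mass = 0.5765 × 282.90 = 163.1 g

163 g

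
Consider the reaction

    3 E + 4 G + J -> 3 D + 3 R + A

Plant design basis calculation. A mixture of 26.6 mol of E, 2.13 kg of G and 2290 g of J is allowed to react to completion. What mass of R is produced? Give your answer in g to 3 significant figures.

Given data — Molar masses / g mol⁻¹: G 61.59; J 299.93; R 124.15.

2840 g

n(E) = 26.60 mol
n(G) = 2.130×1000 / 61.59 = 34.58 mol
n(J) = 2290 / 299.93 = 7.635 mol
n/ν → E: 8.867, G: 8.645, J: 7.635; J is limiting.
n(R) = (3/1) × 7.635 = 22.91 mol
mass = 22.91 × 124.15 = 2844 g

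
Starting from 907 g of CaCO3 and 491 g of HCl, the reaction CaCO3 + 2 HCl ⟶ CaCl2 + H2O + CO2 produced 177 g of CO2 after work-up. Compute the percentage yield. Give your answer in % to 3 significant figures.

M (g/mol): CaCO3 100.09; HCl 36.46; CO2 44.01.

59.7 %

n(CaCO3) = 907.0 / 100.09 = 9.062 mol
n(HCl) = 491.0 / 36.46 = 13.47 mol
n/ν for CaCO3 = 9.062/1 = 9.062
n/ν for HCl = 13.47/2 = 6.735
Smallest n/ν is HCl → limiting reagent.
theoretical n(CO2) = (1/2) × 13.47 = 6.735 mol → 296.4 g
% yield = 177 / 296.4 × 100 = 59.72 %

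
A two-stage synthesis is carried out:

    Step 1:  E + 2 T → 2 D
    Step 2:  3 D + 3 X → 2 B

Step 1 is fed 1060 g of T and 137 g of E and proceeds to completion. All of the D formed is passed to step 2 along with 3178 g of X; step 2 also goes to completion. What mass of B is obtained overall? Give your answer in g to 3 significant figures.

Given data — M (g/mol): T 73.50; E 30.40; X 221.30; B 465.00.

Step 1:
n(T) = 1060 / 73.50 = 14.42 mol
n(E) = 137.0 / 30.40 = 4.507 mol
n/ν for T = 14.42/2 = 7.210
n/ν for E = 4.507/1 = 4.507
Smallest n/ν is E → limiting reagent.
n(D) produced = (2/1) × 4.507 = 9.014 mol
Step 2:
n(D) available = 9.014 mol
n(X) = 3178 / 221.30 = 14.36 mol
n/ν for D = 9.014/3 = 3.005
n/ν for X = 14.36/3 = 4.787
Smallest n/ν is D → limiting reagent.
n(B) = (2/3) × 9.014 = 6.009 mol
mass = 6.009 × 465.00 = 2794 g

2790 g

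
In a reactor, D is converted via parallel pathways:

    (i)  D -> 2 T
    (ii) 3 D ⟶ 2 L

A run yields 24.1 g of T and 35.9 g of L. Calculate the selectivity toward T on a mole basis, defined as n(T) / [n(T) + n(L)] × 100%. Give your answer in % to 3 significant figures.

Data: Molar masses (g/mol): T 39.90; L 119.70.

n(T) = 24.1 / 39.90 = 0.6040 mol
n(L) = 35.9 / 119.70 = 0.2999 mol
selectivity = 0.6040/(0.6040+0.2999) × 100 = 66.82 %

66.8 %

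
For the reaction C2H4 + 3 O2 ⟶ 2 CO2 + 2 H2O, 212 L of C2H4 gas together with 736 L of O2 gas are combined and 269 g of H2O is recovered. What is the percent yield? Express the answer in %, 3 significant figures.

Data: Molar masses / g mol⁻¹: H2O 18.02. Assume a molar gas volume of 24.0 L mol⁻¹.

84.5 %

n(C2H4) = 212.0 / 24.0 = 8.833 mol
n(O2) = 736.0 / 24.0 = 30.67 mol
n/ν for C2H4 = 8.833/1 = 8.833
n/ν for O2 = 30.67/3 = 10.22
Smallest n/ν is C2H4 → limiting reagent.
theoretical n(H2O) = (2/1) × 8.833 = 17.67 mol → 318.4 g
% yield = 269 / 318.4 × 100 = 84.48 %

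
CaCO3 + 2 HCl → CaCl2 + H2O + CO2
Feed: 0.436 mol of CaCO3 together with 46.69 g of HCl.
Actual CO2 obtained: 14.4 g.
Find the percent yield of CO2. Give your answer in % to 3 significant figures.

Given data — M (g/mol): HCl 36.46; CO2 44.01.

n(CaCO3) = 0.4360 mol
n(HCl) = 46.69 / 36.46 = 1.281 mol
n/ν → CaCO3: 0.4360, HCl: 0.6405; CaCO3 is limiting.
theoretical n(CO2) = (1/1) × 0.4360 = 0.4360 mol → 19.19 g
% yield = 14.4 / 19.19 × 100 = 75.04 %

75.0 %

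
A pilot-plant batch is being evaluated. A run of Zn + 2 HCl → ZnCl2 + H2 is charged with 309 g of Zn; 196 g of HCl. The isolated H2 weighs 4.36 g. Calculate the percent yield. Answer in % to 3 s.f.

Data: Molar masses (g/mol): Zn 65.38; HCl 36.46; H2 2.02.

80.3 %

n(Zn) = 309.0 / 65.38 = 4.726 mol
n(HCl) = 196.0 / 36.46 = 5.376 mol
n/ν for Zn = 4.726/1 = 4.726
n/ν for HCl = 5.376/2 = 2.688
Smallest n/ν is HCl → limiting reagent.
theoretical n(H2) = (1/2) × 5.376 = 2.688 mol → 5.430 g
% yield = 4.36 / 5.430 × 100 = 80.29 %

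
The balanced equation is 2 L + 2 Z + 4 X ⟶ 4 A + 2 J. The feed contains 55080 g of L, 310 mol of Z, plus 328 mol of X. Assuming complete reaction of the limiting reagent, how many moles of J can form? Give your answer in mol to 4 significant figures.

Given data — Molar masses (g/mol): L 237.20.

n(L) = 55080 / 237.20 = 232.2 mol
n(Z) = 310.0 mol
n(X) = 328.0 mol
n/ν for L = 232.2/2 = 116.1
n/ν for Z = 310.0/2 = 155.0
n/ν for X = 328.0/4 = 82.00
Smallest n/ν is X → limiting reagent.
n(J) = (2/4) × 328.0 = 164.0 mol

164.0 mol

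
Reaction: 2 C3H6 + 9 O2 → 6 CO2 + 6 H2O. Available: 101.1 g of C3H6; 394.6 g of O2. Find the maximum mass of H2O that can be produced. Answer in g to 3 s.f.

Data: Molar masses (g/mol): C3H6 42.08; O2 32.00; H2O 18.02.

n(C3H6) = 101.1 / 42.08 = 2.403 mol
n(O2) = 394.6 / 32.00 = 12.33 mol
n/ν for C3H6 = 2.403/2 = 1.202
n/ν for O2 = 12.33/9 = 1.370
Smallest n/ν is C3H6 → limiting reagent.
n(H2O) = (6/2) × 2.403 = 7.209 mol
mass = 7.209 × 18.02 = 129.9 g

130 g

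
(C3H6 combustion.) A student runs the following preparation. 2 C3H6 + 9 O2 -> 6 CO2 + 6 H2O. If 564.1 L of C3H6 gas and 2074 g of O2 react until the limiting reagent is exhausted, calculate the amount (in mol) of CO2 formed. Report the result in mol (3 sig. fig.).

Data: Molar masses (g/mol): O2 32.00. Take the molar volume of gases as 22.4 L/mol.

n(C3H6) = 564.1 / 22.4 = 25.18 mol
n(O2) = 2074 / 32.00 = 64.81 mol
n/ν → C3H6: 12.59, O2: 7.201; O2 is limiting.
n(CO2) = (6/9) × 64.81 = 43.21 mol

43.2 mol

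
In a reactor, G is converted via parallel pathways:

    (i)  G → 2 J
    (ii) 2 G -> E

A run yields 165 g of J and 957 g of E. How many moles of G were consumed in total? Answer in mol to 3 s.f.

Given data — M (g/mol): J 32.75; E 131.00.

17.1 mol

n(J) = 165 / 32.75 = 5.038 mol
n(E) = 957 / 131.00 = 7.305 mol
n(G) via (i) = (1/2)×5.038 = 2.519 mol
n(G) via (ii) = (2/1)×7.305 = 14.61 mol
total n(G) = 2.519 + 14.61 = 17.13 mol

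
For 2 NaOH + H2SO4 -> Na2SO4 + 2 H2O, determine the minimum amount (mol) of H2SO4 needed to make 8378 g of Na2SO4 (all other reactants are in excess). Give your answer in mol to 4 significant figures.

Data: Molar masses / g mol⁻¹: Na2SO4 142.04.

58.98 mol

n(Na2SO4) = 8378 / 142.04 = 58.98 mol
n(H2SO4) = (1/1) × 58.98 = 58.98 mol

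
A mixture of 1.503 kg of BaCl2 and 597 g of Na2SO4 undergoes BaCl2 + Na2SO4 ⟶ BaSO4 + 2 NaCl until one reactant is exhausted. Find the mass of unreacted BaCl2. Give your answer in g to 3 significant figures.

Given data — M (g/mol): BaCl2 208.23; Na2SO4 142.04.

628 g

n(BaCl2) = 1.503×1000 / 208.23 = 7.218 mol
n(Na2SO4) = 597.0 / 142.04 = 4.203 mol
n/ν → BaCl2: 7.218, Na2SO4: 4.203; Na2SO4 is limiting.
BaCl2 consumed = (1/1) × 4.203 = 4.203 mol
BaCl2 remaining = 7.218 − 4.203 = 3.015 mol
mass = 3.015 × 208.23 = 627.8 g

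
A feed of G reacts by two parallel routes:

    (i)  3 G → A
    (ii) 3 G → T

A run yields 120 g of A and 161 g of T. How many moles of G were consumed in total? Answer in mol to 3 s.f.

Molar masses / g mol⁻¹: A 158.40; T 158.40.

n(A) = 120 / 158.40 = 0.7576 mol
n(T) = 161 / 158.40 = 1.016 mol
n(G) via (i) = (3/1)×0.7576 = 2.273 mol
n(G) via (ii) = (3/1)×1.016 = 3.048 mol
total n(G) = 2.273 + 3.048 = 5.321 mol

5.32 mol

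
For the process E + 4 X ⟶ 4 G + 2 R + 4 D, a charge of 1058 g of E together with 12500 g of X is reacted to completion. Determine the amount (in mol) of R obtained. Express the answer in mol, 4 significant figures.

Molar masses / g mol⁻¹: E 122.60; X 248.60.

17.26 mol

n(E) = 1058 / 122.60 = 8.630 mol
n(X) = 12500 / 248.60 = 50.28 mol
n/ν → E: 8.630, X: 12.57; E is limiting.
n(R) = (2/1) × 8.630 = 17.26 mol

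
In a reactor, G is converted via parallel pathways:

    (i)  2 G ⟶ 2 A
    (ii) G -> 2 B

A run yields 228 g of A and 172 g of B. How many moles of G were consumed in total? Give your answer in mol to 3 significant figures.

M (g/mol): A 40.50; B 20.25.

n(A) = 228 / 40.50 = 5.630 mol
n(B) = 172 / 20.25 = 8.494 mol
n(G) via (i) = (2/2)×5.630 = 5.630 mol
n(G) via (ii) = (1/2)×8.494 = 4.247 mol
total n(G) = 5.630 + 4.247 = 9.877 mol

9.88 mol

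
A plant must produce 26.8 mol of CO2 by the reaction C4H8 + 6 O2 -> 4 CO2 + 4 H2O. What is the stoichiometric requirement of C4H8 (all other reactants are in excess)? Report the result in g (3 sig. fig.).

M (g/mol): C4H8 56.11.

376 g

n(CO2) = 26.80 mol
n(C4H8) = (1/4) × 26.80 = 6.700 mol
mass = 6.700 × 56.11 = 375.9 g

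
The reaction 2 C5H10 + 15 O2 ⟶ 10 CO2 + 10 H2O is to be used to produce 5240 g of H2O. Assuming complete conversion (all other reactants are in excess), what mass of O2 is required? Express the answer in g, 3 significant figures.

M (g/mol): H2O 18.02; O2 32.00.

14000 g

n(H2O) = 5240 / 18.02 = 290.8 mol
n(O2) = (15/10) × 290.8 = 436.2 mol
mass = 436.2 × 32.00 = 13960 g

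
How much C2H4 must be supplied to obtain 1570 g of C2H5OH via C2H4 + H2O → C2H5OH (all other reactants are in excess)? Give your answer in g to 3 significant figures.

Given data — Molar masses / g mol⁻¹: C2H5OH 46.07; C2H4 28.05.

n(C2H5OH) = 1570 / 46.07 = 34.08 mol
n(C2H4) = (1/1) × 34.08 = 34.08 mol
mass = 34.08 × 28.05 = 955.9 g

956 g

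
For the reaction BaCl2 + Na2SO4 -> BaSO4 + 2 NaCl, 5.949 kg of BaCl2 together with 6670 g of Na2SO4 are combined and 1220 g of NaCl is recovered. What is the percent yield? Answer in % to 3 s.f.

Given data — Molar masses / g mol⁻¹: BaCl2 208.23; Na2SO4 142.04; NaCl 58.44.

n(BaCl2) = 5.949×1000 / 208.23 = 28.57 mol
n(Na2SO4) = 6670 / 142.04 = 46.96 mol
n/ν → BaCl2: 28.57, Na2SO4: 46.96; BaCl2 is limiting.
theoretical n(NaCl) = (2/1) × 28.57 = 57.14 mol → 3339 g
% yield = 1220 / 3339 × 100 = 36.54 %

36.5 %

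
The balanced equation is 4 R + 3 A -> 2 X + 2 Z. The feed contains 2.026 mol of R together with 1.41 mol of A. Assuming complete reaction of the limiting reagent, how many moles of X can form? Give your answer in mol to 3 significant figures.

n(R) = 2.026 mol
n(A) = 1.410 mol
n/ν for R = 2.026/4 = 0.5065
n/ν for A = 1.410/3 = 0.4700
Smallest n/ν is A → limiting reagent.
n(X) = (2/3) × 1.410 = 0.9400 mol

0.940 mol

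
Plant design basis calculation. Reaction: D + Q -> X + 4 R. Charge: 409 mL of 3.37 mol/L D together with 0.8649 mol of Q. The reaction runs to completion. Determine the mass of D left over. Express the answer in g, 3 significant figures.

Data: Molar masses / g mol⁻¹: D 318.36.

n(D) = 3.37 × 409.0/1000 = 1.378 mol
n(Q) = 0.8649 mol
n/ν for D = 1.378/1 = 1.378
n/ν for Q = 0.8649/1 = 0.8649
Smallest n/ν is Q → limiting reagent.
D consumed = (1/1) × 0.8649 = 0.8649 mol
D remaining = 1.378 − 0.8649 = 0.5131 mol
mass = 0.5131 × 318.36 = 163.4 g

163 g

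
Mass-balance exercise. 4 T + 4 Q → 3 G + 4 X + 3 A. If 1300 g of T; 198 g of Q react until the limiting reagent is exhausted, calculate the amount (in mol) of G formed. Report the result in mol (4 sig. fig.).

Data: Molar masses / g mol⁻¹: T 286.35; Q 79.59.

n(T) = 1300 / 286.35 = 4.540 mol
n(Q) = 198.0 / 79.59 = 2.488 mol
n/ν for T = 4.540/4 = 1.135
n/ν for Q = 2.488/4 = 0.6220
Smallest n/ν is Q → limiting reagent.
n(G) = (3/4) × 2.488 = 1.866 mol

1.866 mol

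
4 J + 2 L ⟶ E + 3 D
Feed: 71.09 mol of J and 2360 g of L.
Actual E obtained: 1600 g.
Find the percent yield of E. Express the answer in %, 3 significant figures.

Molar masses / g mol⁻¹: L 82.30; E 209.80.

n(J) = 71.09 mol
n(L) = 2360 / 82.30 = 28.68 mol
n/ν for J = 71.09/4 = 17.77
n/ν for L = 28.68/2 = 14.34
Smallest n/ν is L → limiting reagent.
theoretical n(E) = (1/2) × 28.68 = 14.34 mol → 3009 g
% yield = 1600 / 3009 × 100 = 53.17 %

53.2 %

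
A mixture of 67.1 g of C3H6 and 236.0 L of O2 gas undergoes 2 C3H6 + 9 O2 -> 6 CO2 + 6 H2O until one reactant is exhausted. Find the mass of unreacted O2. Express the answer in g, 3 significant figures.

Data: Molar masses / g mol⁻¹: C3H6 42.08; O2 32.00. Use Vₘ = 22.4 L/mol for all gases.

n(C3H6) = 67.10 / 42.08 = 1.595 mol
n(O2) = 236.0 / 22.4 = 10.54 mol
n/ν for C3H6 = 1.595/2 = 0.7975
n/ν for O2 = 10.54/9 = 1.171
Smallest n/ν is C3H6 → limiting reagent.
O2 consumed = (9/2) × 1.595 = 7.178 mol
O2 remaining = 10.54 − 7.178 = 3.362 mol
mass = 3.362 × 32.00 = 107.6 g

108 g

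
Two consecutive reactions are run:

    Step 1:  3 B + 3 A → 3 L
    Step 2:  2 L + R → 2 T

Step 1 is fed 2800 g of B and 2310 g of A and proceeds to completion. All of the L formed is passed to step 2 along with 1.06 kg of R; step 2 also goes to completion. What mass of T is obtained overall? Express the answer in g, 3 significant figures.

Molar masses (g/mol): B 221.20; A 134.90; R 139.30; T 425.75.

Step 1:
n(B) = 2800 / 221.20 = 12.66 mol
n(A) = 2310 / 134.90 = 17.12 mol
n/ν for B = 12.66/3 = 4.220
n/ν for A = 17.12/3 = 5.707
Smallest n/ν is B → limiting reagent.
n(L) produced = (3/3) × 12.66 = 12.66 mol
Step 2:
n(L) available = 12.66 mol
n(R) = 1.060×1000 / 139.30 = 7.609 mol
n/ν for L = 12.66/2 = 6.330
n/ν for R = 7.609/1 = 7.609
Smallest n/ν is L → limiting reagent.
n(T) = (2/2) × 12.66 = 12.66 mol
mass = 12.66 × 425.75 = 5390 g

5390 g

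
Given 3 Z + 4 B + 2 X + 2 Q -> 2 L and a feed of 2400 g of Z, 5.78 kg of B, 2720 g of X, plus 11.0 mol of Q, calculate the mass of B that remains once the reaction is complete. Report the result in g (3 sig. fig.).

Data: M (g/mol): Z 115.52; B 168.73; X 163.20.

2070 g

n(Z) = 2400 / 115.52 = 20.78 mol
n(B) = 5.780×1000 / 168.73 = 34.26 mol
n(X) = 2720 / 163.20 = 16.67 mol
n(Q) = 11.00 mol
n/ν for Z = 20.78/3 = 6.927
n/ν for B = 34.26/4 = 8.565
n/ν for X = 16.67/2 = 8.335
n/ν for Q = 11.00/2 = 5.500
Smallest n/ν is Q → limiting reagent.
B consumed = (4/2) × 11.00 = 22.00 mol
B remaining = 34.26 − 22.00 = 12.26 mol
mass = 12.26 × 168.73 = 2069 g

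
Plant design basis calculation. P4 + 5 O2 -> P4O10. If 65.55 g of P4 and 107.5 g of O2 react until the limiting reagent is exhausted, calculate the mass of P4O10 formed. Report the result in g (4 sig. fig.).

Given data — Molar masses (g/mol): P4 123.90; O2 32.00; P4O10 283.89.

n(P4) = 65.55 / 123.90 = 0.5291 mol
n(O2) = 107.5 / 32.00 = 3.359 mol
n/ν → P4: 0.5291, O2: 0.6718; P4 is limiting.
n(P4O10) = (1/1) × 0.5291 = 0.5291 mol
mass = 0.5291 × 283.89 = 150.2 g

150.2 g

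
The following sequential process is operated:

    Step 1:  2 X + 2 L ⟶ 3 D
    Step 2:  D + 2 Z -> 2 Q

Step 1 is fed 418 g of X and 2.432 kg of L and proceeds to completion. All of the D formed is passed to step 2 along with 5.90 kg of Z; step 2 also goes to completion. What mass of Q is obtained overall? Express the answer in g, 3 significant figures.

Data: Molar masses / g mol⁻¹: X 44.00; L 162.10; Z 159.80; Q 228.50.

Step 1:
n(X) = 418.0 / 44.00 = 9.500 mol
n(L) = 2.432×1000 / 162.10 = 15.00 mol
n/ν for X = 9.500/2 = 4.750
n/ν for L = 15.00/2 = 7.500
Smallest n/ν is X → limiting reagent.
n(D) produced = (3/2) × 9.500 = 14.25 mol
Step 2:
n(D) available = 14.25 mol
n(Z) = 5.900×1000 / 159.80 = 36.92 mol
n/ν for D = 14.25/1 = 14.25
n/ν for Z = 36.92/2 = 18.46
Smallest n/ν is D → limiting reagent.
n(Q) = (2/1) × 14.25 = 28.50 mol
mass = 28.50 × 228.50 = 6512 g

6510 g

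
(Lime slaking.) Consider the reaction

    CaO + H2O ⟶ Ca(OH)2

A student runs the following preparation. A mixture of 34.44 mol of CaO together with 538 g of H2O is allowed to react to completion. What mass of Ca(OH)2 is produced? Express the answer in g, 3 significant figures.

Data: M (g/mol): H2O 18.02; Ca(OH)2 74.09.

n(CaO) = 34.44 mol
n(H2O) = 538.0 / 18.02 = 29.86 mol
n/ν for CaO = 34.44/1 = 34.44
n/ν for H2O = 29.86/1 = 29.86
Smallest n/ν is H2O → limiting reagent.
n(Ca(OH)2) = (1/1) × 29.86 = 29.86 mol
mass = 29.86 × 74.09 = 2212 g

2210 g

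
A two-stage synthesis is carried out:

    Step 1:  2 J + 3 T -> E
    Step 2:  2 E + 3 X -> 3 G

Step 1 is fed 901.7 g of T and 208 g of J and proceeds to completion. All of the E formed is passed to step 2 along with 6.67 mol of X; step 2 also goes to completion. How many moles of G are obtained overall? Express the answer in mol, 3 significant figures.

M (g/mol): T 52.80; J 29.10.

5.36 mol

Step 1:
n(T) = 901.7 / 52.80 = 17.08 mol
n(J) = 208.0 / 29.10 = 7.148 mol
n/ν → T: 5.693, J: 3.574; J is limiting.
n(E) produced = (1/2) × 7.148 = 3.574 mol
Step 2:
n(E) available = 3.574 mol
n(X) = 6.670 mol
n/ν → E: 1.787, X: 2.223; E is limiting.
n(G) = (3/2) × 3.574 = 5.361 mol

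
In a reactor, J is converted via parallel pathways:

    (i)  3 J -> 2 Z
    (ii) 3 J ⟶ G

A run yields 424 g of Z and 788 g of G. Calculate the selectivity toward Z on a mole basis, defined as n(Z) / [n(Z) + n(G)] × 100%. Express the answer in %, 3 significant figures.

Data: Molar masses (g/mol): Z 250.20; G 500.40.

n(Z) = 424 / 250.20 = 1.695 mol
n(G) = 788 / 500.40 = 1.575 mol
selectivity = 1.695/(1.695+1.575) × 100 = 51.83 %

51.8 %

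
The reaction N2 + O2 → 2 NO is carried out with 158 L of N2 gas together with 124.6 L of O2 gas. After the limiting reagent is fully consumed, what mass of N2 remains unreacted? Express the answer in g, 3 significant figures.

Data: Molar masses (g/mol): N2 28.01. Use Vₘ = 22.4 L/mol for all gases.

n(N2) = 158.0 / 22.4 = 7.054 mol
n(O2) = 124.6 / 22.4 = 5.563 mol
n/ν for N2 = 7.054/1 = 7.054
n/ν for O2 = 5.563/1 = 5.563
Smallest n/ν is O2 → limiting reagent.
N2 consumed = (1/1) × 5.563 = 5.563 mol
N2 remaining = 7.054 − 5.563 = 1.491 mol
mass = 1.491 × 28.01 = 41.76 g

41.8 g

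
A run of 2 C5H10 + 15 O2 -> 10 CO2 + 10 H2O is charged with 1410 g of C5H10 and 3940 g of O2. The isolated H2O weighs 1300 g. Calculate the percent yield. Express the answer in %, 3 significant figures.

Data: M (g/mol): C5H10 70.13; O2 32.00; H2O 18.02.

n(C5H10) = 1410 / 70.13 = 20.11 mol
n(O2) = 3940 / 32.00 = 123.1 mol
n/ν → C5H10: 10.06, O2: 8.207; O2 is limiting.
theoretical n(H2O) = (10/15) × 123.1 = 82.07 mol → 1479 g
% yield = 1300 / 1479 × 100 = 87.90 %

87.9 %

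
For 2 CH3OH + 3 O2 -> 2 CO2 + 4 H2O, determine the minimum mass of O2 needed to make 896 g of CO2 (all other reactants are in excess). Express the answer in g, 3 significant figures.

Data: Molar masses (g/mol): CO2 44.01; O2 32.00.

977 g

n(CO2) = 896 / 44.01 = 20.36 mol
n(O2) = (3/2) × 20.36 = 30.54 mol
mass = 30.54 × 32.00 = 977.3 g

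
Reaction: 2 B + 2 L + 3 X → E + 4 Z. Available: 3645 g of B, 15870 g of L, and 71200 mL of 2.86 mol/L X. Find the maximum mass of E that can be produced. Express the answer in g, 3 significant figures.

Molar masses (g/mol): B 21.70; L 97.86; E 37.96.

n(B) = 3645 / 21.70 = 168.0 mol
n(L) = 15870 / 97.86 = 162.2 mol
n(X) = 2.86 × 71200/1000 = 203.6 mol
n/ν for B = 168.0/2 = 84.00
n/ν for L = 162.2/2 = 81.10
n/ν for X = 203.6/3 = 67.87
Smallest n/ν is X → limiting reagent.
n(E) = (1/3) × 203.6 = 67.87 mol
mass = 67.87 × 37.96 = 2576 g

2580 g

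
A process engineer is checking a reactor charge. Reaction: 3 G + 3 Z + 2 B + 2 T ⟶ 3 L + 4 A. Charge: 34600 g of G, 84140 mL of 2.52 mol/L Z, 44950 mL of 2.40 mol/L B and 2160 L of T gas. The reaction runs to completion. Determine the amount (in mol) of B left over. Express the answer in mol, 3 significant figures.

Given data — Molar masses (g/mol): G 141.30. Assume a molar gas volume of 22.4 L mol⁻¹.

11.5 mol

n(G) = 34600 / 141.30 = 244.9 mol
n(Z) = 2.52 × 84140/1000 = 212.0 mol
n(B) = 2.40 × 44950/1000 = 107.9 mol
n(T) = 2160 / 22.4 = 96.43 mol
n/ν for G = 244.9/3 = 81.63
n/ν for Z = 212.0/3 = 70.67
n/ν for B = 107.9/2 = 53.95
n/ν for T = 96.43/2 = 48.22
Smallest n/ν is T → limiting reagent.
B consumed = (2/2) × 96.43 = 96.43 mol
B remaining = 107.9 − 96.43 = 11.47 mol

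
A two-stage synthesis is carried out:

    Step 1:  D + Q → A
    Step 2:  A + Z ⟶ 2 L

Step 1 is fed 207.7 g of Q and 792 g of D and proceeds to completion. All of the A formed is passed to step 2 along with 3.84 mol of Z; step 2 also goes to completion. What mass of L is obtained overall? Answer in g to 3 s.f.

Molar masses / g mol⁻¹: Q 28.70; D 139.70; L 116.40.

894 g

Step 1:
n(Q) = 207.7 / 28.70 = 7.237 mol
n(D) = 792.0 / 139.70 = 5.669 mol
n/ν → Q: 7.237, D: 5.669; D is limiting.
n(A) produced = (1/1) × 5.669 = 5.669 mol
Step 2:
n(A) available = 5.669 mol
n(Z) = 3.840 mol
n/ν → A: 5.669, Z: 3.840; Z is limiting.
n(L) = (2/1) × 3.840 = 7.680 mol
mass = 7.680 × 116.40 = 894.0 g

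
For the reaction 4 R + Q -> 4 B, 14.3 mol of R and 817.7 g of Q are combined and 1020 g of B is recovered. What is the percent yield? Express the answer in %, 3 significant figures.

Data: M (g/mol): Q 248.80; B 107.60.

n(R) = 14.30 mol
n(Q) = 817.7 / 248.80 = 3.287 mol
n/ν for R = 14.30/4 = 3.575
n/ν for Q = 3.287/1 = 3.287
Smallest n/ν is Q → limiting reagent.
theoretical n(B) = (4/1) × 3.287 = 13.15 mol → 1415 g
% yield = 1020 / 1415 × 100 = 72.08 %

72.1 %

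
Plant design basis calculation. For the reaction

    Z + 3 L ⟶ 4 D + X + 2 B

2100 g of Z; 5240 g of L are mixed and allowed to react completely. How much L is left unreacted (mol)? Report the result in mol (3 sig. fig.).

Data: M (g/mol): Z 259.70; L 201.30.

1.77 mol

n(Z) = 2100 / 259.70 = 8.086 mol
n(L) = 5240 / 201.30 = 26.03 mol
n/ν for Z = 8.086/1 = 8.086
n/ν for L = 26.03/3 = 8.677
Smallest n/ν is Z → limiting reagent.
L consumed = (3/1) × 8.086 = 24.26 mol
L remaining = 26.03 − 24.26 = 1.770 mol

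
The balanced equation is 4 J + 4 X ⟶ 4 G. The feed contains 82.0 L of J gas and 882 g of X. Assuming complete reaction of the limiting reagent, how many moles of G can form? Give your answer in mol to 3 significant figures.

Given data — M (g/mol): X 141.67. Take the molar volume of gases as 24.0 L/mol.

3.42 mol

n(J) = 82.00 / 24.0 = 3.417 mol
n(X) = 882.0 / 141.67 = 6.226 mol
n/ν for J = 3.417/4 = 0.8543
n/ν for X = 6.226/4 = 1.557
Smallest n/ν is J → limiting reagent.
n(G) = (4/4) × 3.417 = 3.417 mol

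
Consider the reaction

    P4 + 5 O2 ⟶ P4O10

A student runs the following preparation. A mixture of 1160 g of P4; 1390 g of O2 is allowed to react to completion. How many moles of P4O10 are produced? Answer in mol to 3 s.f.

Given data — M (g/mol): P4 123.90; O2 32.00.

8.69 mol

n(P4) = 1160 / 123.90 = 9.362 mol
n(O2) = 1390 / 32.00 = 43.44 mol
n/ν → P4: 9.362, O2: 8.688; O2 is limiting.
n(P4O10) = (1/5) × 43.44 = 8.688 mol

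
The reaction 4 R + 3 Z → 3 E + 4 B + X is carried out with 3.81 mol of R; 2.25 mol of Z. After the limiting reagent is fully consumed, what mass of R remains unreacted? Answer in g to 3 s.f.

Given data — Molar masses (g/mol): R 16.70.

n(R) = 3.810 mol
n(Z) = 2.250 mol
n/ν → R: 0.9525, Z: 0.7500; Z is limiting.
R consumed = (4/3) × 2.250 = 3.000 mol
R remaining = 3.810 − 3.000 = 0.8100 mol
mass = 0.8100 × 16.70 = 13.53 g

13.5 g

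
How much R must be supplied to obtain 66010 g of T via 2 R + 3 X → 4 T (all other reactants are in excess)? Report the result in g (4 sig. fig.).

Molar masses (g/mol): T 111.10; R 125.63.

n(T) = 66010 / 111.10 = 594.1 mol
n(R) = (2/4) × 594.1 = 297.1 mol
mass = 297.1 × 125.63 = 37320 g

37320 g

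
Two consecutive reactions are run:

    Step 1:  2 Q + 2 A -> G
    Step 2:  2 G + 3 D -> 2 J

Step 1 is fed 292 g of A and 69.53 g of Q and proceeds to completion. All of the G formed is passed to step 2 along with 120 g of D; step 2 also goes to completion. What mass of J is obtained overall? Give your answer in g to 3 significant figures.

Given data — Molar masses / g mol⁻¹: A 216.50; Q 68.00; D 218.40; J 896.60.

Step 1:
n(A) = 292.0 / 216.50 = 1.349 mol
n(Q) = 69.53 / 68.00 = 1.023 mol
n/ν for A = 1.349/2 = 0.6745
n/ν for Q = 1.023/2 = 0.5115
Smallest n/ν is Q → limiting reagent.
n(G) produced = (1/2) × 1.023 = 0.5115 mol
Step 2:
n(G) available = 0.5115 mol
n(D) = 120.0 / 218.40 = 0.5495 mol
n/ν for G = 0.5115/2 = 0.2558
n/ν for D = 0.5495/3 = 0.1832
Smallest n/ν is D → limiting reagent.
n(J) = (2/3) × 0.5495 = 0.3663 mol
mass = 0.3663 × 896.60 = 328.4 g

328 g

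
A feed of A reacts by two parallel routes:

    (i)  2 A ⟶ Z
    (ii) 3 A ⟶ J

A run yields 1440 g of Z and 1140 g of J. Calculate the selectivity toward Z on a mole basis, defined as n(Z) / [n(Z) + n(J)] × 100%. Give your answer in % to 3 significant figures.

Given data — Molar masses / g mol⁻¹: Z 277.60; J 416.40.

65.5 %

n(Z) = 1440 / 277.60 = 5.187 mol
n(J) = 1140 / 416.40 = 2.738 mol
selectivity = 5.187/(5.187+2.738) × 100 = 65.45 %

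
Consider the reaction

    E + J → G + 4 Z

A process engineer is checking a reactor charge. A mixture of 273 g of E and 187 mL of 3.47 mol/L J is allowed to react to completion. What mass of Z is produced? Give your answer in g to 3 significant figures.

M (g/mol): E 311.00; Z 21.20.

55.0 g

n(E) = 273.0 / 311.00 = 0.8778 mol
n(J) = 3.47 × 187.0/1000 = 0.6489 mol
n/ν for E = 0.8778/1 = 0.8778
n/ν for J = 0.6489/1 = 0.6489
Smallest n/ν is J → limiting reagent.
n(Z) = (4/1) × 0.6489 = 2.596 mol
mass = 2.596 × 21.20 = 55.04 g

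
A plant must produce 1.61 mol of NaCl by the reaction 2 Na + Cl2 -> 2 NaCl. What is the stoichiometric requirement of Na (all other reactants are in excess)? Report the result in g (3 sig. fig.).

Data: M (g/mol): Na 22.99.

n(NaCl) = 1.610 mol
n(Na) = (2/2) × 1.610 = 1.610 mol
mass = 1.610 × 22.99 = 37.01 g

37.0 g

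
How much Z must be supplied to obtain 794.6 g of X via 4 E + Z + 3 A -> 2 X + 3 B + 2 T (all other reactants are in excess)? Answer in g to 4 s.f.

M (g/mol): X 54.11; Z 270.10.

n(X) = 794.6 / 54.11 = 14.68 mol
n(Z) = (1/2) × 14.68 = 7.340 mol
mass = 7.340 × 270.10 = 1983 g

1983 g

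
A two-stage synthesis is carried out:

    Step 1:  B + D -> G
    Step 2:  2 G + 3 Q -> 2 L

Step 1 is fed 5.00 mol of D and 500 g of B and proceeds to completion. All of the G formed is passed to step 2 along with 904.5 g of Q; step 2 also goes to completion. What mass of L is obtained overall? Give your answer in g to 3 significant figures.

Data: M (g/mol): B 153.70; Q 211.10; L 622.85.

1780 g

Step 1:
n(D) = 5.000 mol
n(B) = 500.0 / 153.70 = 3.253 mol
n/ν for D = 5.000/1 = 5.000
n/ν for B = 3.253/1 = 3.253
Smallest n/ν is B → limiting reagent.
n(G) produced = (1/1) × 3.253 = 3.253 mol
Step 2:
n(G) available = 3.253 mol
n(Q) = 904.5 / 211.10 = 4.285 mol
n/ν for G = 3.253/2 = 1.627
n/ν for Q = 4.285/3 = 1.428
Smallest n/ν is Q → limiting reagent.
n(L) = (2/3) × 4.285 = 2.857 mol
mass = 2.857 × 622.85 = 1779 g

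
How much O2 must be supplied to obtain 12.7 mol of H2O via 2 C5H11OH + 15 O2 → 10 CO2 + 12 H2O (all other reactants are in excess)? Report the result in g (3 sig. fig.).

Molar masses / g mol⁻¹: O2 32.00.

n(H2O) = 12.70 mol
n(O2) = (15/12) × 12.70 = 15.88 mol
mass = 15.88 × 32.00 = 508.2 g

508 g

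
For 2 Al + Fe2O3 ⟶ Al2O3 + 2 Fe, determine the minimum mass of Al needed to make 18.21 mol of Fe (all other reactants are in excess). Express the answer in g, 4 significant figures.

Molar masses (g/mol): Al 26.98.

491.3 g

n(Fe) = 18.21 mol
n(Al) = (2/2) × 18.21 = 18.21 mol
mass = 18.21 × 26.98 = 491.3 g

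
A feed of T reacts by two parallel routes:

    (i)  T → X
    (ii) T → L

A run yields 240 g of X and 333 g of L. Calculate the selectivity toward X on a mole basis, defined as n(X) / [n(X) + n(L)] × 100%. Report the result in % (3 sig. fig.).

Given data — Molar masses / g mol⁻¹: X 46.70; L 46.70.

n(X) = 240 / 46.70 = 5.139 mol
n(L) = 333 / 46.70 = 7.131 mol
selectivity = 5.139/(5.139+7.131) × 100 = 41.88 %

41.9 %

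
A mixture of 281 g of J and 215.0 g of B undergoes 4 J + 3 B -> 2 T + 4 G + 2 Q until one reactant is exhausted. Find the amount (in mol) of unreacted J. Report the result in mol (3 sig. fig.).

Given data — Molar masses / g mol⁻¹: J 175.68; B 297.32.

0.635 mol

n(J) = 281.0 / 175.68 = 1.599 mol
n(B) = 215.0 / 297.32 = 0.7231 mol
n/ν for J = 1.599/4 = 0.3998
n/ν for B = 0.7231/3 = 0.2410
Smallest n/ν is B → limiting reagent.
J consumed = (4/3) × 0.7231 = 0.9641 mol
J remaining = 1.599 − 0.9641 = 0.6349 mol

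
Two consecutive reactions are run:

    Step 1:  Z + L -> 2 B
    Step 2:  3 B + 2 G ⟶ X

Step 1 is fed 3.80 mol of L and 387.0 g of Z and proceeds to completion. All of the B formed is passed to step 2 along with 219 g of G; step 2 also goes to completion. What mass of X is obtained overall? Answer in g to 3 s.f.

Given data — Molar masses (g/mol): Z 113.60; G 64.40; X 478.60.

Step 1:
n(L) = 3.800 mol
n(Z) = 387.0 / 113.60 = 3.407 mol
n/ν → L: 3.800, Z: 3.407; Z is limiting.
n(B) produced = (2/1) × 3.407 = 6.814 mol
Step 2:
n(B) available = 6.814 mol
n(G) = 219.0 / 64.40 = 3.401 mol
n/ν → B: 2.271, G: 1.701; G is limiting.
n(X) = (1/2) × 3.401 = 1.701 mol
mass = 1.701 × 478.60 = 814.1 g

814 g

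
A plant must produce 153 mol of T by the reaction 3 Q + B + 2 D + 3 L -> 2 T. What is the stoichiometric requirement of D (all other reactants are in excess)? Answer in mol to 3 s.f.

n(T) = 153.0 mol
n(D) = (2/2) × 153.0 = 153.0 mol

153 mol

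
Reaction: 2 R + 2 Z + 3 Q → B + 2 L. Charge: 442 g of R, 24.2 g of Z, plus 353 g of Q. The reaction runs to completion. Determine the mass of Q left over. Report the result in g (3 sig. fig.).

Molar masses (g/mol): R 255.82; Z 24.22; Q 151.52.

126 g

n(R) = 442.0 / 255.82 = 1.728 mol
n(Z) = 24.20 / 24.22 = 0.9992 mol
n(Q) = 353.0 / 151.52 = 2.330 mol
n/ν for R = 1.728/2 = 0.8640
n/ν for Z = 0.9992/2 = 0.4996
n/ν for Q = 2.330/3 = 0.7767
Smallest n/ν is Z → limiting reagent.
Q consumed = (3/2) × 0.9992 = 1.499 mol
Q remaining = 2.330 − 1.499 = 0.8310 mol
mass = 0.8310 × 151.52 = 125.9 g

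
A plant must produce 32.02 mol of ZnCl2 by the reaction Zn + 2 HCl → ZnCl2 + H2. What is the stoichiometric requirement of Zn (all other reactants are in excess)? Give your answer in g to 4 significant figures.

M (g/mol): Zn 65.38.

n(ZnCl2) = 32.02 mol
n(Zn) = (1/1) × 32.02 = 32.02 mol
mass = 32.02 × 65.38 = 2093 g

2093 g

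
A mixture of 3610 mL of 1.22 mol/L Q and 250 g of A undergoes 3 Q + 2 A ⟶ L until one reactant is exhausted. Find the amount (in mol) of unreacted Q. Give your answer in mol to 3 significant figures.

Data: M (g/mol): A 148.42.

1.88 mol

n(Q) = 1.22 × 3610/1000 = 4.404 mol
n(A) = 250.0 / 148.42 = 1.684 mol
n/ν → Q: 1.468, A: 0.8420; A is limiting.
Q consumed = (3/2) × 1.684 = 2.526 mol
Q remaining = 4.404 − 2.526 = 1.878 mol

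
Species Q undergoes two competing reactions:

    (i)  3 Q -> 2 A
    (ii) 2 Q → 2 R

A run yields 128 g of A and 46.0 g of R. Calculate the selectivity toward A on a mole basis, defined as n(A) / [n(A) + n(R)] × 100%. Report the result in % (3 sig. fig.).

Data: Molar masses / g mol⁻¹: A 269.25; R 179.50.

n(A) = 128 / 269.25 = 0.4754 mol
n(R) = 46.0 / 179.50 = 0.2563 mol
selectivity = 0.4754/(0.4754+0.2563) × 100 = 64.97 %

65.0 %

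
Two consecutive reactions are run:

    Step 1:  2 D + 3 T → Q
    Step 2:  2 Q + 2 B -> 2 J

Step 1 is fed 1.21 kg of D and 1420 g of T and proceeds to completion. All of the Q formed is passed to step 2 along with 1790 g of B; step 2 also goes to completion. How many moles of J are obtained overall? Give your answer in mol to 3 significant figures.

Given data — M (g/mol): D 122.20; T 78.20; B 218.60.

Step 1:
n(D) = 1.210×1000 / 122.20 = 9.902 mol
n(T) = 1420 / 78.20 = 18.16 mol
n/ν → D: 4.951, T: 6.053; D is limiting.
n(Q) produced = (1/2) × 9.902 = 4.951 mol
Step 2:
n(Q) available = 4.951 mol
n(B) = 1790 / 218.60 = 8.188 mol
n/ν → Q: 2.476, B: 4.094; Q is limiting.
n(J) = (2/2) × 4.951 = 4.951 mol

4.95 mol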